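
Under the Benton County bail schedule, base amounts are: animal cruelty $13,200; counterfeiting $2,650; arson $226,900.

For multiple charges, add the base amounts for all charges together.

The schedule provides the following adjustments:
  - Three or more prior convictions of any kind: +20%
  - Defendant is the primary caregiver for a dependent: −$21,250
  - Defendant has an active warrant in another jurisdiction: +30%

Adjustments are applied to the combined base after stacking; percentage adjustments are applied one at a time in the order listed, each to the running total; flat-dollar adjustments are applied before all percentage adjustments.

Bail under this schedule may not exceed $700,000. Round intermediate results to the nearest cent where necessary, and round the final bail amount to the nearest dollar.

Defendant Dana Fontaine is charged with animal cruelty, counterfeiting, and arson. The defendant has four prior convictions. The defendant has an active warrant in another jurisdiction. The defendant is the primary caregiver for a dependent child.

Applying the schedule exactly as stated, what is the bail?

Base amounts from the schedule: animal cruelty $13,200; counterfeiting $2,650; arson $226,900.
Stacking rule: sum of all bases. $13,200 + $2,650 + $226,900 = $242,750.
Defendant is the primary caregiver for a dependent (−$21,250 flat): $242,750 − $21,250 = $221,500.
Three or more prior convictions of any kind (+20%): $221,500 × 1.2 = $265,800.
Defendant has an active warrant in another jurisdiction (+30%): $265,800 × 1.3 = $345,540.
$345,540 is within the $700,000 maximum.

$345,540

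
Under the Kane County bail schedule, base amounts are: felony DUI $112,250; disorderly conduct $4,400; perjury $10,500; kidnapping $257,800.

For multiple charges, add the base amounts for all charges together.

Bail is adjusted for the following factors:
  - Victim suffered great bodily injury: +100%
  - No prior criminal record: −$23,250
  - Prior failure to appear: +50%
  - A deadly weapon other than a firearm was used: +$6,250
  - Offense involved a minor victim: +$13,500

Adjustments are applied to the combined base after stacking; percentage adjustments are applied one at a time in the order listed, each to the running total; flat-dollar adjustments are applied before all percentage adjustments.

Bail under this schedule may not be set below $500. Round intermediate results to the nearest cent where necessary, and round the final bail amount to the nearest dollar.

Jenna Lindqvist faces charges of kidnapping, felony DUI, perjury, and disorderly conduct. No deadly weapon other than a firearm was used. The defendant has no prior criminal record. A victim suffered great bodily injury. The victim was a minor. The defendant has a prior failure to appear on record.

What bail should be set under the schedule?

Base amounts from the schedule: kidnapping $257,800; felony DUI $112,250; perjury $10,500; disorderly conduct $4,400.
Stacking rule: sum of all bases. $257,800 + $112,250 + $10,500 + $4,400 = $384,950.
No prior criminal record (−$23,250 flat): $384,950 − $23,250 = $361,700.
Offense involved a minor victim (+$13,500 flat): $361,700 + $13,500 = $375,200.
Victim suffered great bodily injury (+100%): $375,200 × 2 = $750,400.
Prior failure to appear (+50%): $750,400 × 1.5 = $1,125,600.
$1,125,600 is at or above the $500 minimum.

$1,125,600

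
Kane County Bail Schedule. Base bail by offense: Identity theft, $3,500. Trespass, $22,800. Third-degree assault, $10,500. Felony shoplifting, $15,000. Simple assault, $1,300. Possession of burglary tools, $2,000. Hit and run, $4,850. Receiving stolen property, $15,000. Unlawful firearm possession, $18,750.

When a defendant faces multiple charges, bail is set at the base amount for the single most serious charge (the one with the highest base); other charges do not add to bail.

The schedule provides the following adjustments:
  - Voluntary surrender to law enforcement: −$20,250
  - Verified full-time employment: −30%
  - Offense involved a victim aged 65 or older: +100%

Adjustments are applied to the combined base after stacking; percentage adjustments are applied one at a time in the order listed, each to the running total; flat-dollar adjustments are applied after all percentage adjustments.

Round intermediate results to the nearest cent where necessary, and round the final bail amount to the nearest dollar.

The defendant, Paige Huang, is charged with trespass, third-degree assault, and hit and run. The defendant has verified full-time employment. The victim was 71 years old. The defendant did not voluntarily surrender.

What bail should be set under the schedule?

Base amounts from the schedule: trespass $22,800; third-degree assault $10,500; hit and run $4,850.
Stacking rule: use the highest base only. Highest is trespass at $22,800. Combined base = $22,800.
Verified full-time employment (−30%): $22,800 × 0.7 = $15,960.
Offense involved a victim aged 65 or older (+100%): $15,960 × 2 = $31,920.

$31,920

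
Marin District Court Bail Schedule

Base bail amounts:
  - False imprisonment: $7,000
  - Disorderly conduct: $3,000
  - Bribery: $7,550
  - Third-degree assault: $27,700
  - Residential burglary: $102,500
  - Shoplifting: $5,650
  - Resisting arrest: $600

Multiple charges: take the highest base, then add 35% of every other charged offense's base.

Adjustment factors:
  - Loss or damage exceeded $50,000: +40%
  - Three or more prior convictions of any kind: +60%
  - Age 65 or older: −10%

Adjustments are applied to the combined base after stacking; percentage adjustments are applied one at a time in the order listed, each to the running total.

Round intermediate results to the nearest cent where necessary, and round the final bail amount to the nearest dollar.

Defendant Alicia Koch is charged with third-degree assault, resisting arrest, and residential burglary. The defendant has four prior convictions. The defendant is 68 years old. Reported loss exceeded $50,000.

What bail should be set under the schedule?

$226,608

Base amounts from the schedule: third-degree assault $27,700; resisting arrest $600; residential burglary $102,500.
Stacking rule: highest base plus 35% of each additional charge. Highest is residential burglary at $102,500. Additional: $27,700 × 35% = $9,695; $600 × 35% = $210. Combined base = $102,500 + $9,905 = $112,405.
Loss or damage exceeded $50,000 (+40%): $112,405 × 1.4 = $157,367.
Three or more prior convictions of any kind (+60%): $157,367 × 1.6 = $251,787.20.
Age 65 or older (−10%): $251,787.20 × 0.9 = $226,608.48.
Rounded to the nearest dollar: $226,608.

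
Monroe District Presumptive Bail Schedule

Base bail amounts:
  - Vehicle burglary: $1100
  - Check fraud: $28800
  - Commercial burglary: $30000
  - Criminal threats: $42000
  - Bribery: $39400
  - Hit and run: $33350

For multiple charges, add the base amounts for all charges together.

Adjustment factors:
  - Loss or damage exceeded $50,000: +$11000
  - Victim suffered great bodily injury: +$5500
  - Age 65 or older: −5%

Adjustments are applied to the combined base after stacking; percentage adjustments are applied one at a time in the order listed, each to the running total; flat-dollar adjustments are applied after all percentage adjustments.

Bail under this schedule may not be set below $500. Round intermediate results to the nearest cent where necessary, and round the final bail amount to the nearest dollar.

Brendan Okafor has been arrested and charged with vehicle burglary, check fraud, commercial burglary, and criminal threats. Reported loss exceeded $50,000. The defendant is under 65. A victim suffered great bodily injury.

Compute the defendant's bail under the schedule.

$118400

Base amounts from the schedule: vehicle burglary $1100; check fraud $28800; commercial burglary $30000; criminal threats $42000.
Stacking rule: sum of all bases. $1100 + $28800 + $30000 + $42000 = $101900.
Loss or damage exceeded $50,000 (+$11000 flat): $101900 + $11000 = $112900.
Victim suffered great bodily injury (+$5500 flat): $112900 + $5500 = $118400.
$118400 is at or above the $500 minimum.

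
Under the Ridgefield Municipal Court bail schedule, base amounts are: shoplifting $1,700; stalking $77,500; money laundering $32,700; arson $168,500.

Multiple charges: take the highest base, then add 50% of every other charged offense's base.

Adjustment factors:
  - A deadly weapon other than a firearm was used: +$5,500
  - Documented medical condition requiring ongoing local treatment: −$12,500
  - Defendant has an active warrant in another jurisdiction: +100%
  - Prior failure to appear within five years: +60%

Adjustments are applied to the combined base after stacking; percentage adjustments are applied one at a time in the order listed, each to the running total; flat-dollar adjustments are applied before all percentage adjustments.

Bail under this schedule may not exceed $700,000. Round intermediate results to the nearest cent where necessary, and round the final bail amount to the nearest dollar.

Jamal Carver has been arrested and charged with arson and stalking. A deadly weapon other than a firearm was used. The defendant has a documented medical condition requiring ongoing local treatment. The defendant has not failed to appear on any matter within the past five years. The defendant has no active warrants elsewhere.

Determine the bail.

$200,250

Base amounts from the schedule: arson $168,500; stalking $77,500.
Stacking rule: highest base plus 50% of each additional charge. Highest is arson at $168,500. Additional: $77,500 × 50% = $38,750. Combined base = $168,500 + $38,750 = $207,250.
A deadly weapon other than a firearm was used (+$5,500 flat): $207,250 + $5,500 = $212,750.
Documented medical condition requiring ongoing local treatment (−$12,500 flat): $212,750 − $12,500 = $200,250.
$200,250 is within the $700,000 maximum.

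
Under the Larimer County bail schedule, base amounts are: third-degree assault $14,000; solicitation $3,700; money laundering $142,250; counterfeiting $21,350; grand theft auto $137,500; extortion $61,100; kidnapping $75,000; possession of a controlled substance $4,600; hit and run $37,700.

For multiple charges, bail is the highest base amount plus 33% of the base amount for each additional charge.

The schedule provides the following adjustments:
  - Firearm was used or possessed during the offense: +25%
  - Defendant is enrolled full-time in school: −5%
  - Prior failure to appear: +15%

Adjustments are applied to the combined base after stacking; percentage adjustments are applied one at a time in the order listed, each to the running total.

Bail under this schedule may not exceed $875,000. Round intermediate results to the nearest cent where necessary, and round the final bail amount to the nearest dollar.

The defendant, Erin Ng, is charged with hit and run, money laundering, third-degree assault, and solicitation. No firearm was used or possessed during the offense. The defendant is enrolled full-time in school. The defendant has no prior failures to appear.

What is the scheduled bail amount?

Base amounts from the schedule: hit and run $37,700; money laundering $142,250; third-degree assault $14,000; solicitation $3,700.
Stacking rule: highest base plus 33% of each additional charge. Highest is money laundering at $142,250. Additional: $37,700 × 33% = $12,441; $14,000 × 33% = $4,620; $3,700 × 33% = $1,221. Combined base = $142,250 + $18,282 = $160,532.
Defendant is enrolled full-time in school (−5%): $160,532 × 0.95 = $152,505.40.
$152,505.40 is within the $875,000 maximum.
Rounded to the nearest dollar: $152,505.

$152,505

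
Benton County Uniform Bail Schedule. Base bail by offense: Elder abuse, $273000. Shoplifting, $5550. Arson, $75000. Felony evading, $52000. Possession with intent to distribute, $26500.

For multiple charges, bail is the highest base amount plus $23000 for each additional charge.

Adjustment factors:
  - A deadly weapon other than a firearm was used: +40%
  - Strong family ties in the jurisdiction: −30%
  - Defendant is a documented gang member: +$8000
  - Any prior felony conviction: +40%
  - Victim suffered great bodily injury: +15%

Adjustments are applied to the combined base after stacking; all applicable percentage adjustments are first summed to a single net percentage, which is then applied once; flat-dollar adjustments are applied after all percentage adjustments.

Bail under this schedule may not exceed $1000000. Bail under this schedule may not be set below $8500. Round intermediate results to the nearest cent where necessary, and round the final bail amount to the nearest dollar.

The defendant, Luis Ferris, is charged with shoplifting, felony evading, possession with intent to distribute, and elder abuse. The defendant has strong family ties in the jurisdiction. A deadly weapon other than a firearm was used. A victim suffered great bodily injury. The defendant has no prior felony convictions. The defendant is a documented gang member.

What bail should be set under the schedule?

$435500

Base amounts from the schedule: shoplifting $5550; felony evading $52000; possession with intent to distribute $26500; elder abuse $273000.
Stacking rule: highest base plus $23000 per additional charge. Highest is elder abuse at $273000; 3 additional charges → +$69000. Combined base = $342000.
Net percentage adjustment: +40% −30% +15% = +25%. $342000 × 1.25 = $427500.
Defendant is a documented gang member (+$8000 flat): $427500 + $8000 = $435500.
$435500 is within the $1000000 maximum.
$435500 is at or above the $8500 minimum.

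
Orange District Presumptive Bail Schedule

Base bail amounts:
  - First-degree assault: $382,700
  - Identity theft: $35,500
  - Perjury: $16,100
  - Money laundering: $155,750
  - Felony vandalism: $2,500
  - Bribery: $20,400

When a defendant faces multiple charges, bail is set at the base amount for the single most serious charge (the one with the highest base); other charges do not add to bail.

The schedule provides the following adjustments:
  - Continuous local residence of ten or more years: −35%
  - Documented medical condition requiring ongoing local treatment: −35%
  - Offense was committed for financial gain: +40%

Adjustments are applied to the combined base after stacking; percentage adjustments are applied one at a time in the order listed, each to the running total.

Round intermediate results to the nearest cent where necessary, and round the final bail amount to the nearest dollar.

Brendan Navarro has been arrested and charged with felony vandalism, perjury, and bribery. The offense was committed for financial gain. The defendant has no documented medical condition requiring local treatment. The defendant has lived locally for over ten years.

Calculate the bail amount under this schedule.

Base amounts from the schedule: felony vandalism $2,500; perjury $16,100; bribery $20,400.
Stacking rule: use the highest base only. Highest is bribery at $20,400. Combined base = $20,400.
Continuous local residence of ten or more years (−35%): $20,400 × 0.65 = $13,260.
Offense was committed for financial gain (+40%): $13,260 × 1.4 = $18,564.

$18,564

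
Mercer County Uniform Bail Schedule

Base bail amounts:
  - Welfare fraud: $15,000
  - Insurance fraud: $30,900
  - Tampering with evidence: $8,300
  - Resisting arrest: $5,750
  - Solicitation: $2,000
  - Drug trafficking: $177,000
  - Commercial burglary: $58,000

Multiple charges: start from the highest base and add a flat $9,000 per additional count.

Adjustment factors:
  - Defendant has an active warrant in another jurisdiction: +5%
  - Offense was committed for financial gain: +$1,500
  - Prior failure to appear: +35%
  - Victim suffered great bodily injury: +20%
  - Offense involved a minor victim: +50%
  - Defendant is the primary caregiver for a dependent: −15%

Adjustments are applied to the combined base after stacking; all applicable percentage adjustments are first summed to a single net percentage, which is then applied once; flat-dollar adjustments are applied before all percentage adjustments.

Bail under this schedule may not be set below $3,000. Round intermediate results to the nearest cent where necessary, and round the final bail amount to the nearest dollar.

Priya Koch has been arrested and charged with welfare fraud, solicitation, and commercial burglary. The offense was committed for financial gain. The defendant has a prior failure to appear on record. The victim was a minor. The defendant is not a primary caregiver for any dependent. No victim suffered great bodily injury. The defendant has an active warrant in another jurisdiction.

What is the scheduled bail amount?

$147,250

Base amounts from the schedule: welfare fraud $15,000; solicitation $2,000; commercial burglary $58,000.
Stacking rule: highest base plus $9,000 per additional charge. Highest is commercial burglary at $58,000; 2 additional charges → +$18,000. Combined base = $76,000.
Offense was committed for financial gain (+$1,500 flat): $76,000 + $1,500 = $77,500.
Net percentage adjustment: +5% +35% +50% = +90%. $77,500 × 1.9 = $147,250.
$147,250 is at or above the $3,000 minimum.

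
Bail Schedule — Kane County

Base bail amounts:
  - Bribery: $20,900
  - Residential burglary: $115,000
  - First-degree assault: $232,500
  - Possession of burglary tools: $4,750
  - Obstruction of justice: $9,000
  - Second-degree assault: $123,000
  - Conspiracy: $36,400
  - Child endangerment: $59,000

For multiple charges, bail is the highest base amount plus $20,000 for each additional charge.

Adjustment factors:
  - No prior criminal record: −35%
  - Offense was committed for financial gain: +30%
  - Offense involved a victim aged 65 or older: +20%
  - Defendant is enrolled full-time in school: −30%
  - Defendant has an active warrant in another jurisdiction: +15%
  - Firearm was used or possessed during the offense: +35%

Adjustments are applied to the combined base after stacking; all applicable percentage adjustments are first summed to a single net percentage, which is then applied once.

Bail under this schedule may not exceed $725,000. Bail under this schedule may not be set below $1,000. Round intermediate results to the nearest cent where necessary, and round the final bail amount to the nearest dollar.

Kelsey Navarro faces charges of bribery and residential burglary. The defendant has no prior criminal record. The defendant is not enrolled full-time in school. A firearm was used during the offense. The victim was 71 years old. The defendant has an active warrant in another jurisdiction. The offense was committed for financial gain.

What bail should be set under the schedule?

$222,750

Base amounts from the schedule: bribery $20,900; residential burglary $115,000.
Stacking rule: highest base plus $20,000 per additional charge. Highest is residential burglary at $115,000; 1 additional charge → +$20,000. Combined base = $135,000.
Net percentage adjustment: −35% +30% +20% +15% +35% = +65%. $135,000 × 1.65 = $222,750.
$222,750 is within the $725,000 maximum.
$222,750 is at or above the $1,000 minimum.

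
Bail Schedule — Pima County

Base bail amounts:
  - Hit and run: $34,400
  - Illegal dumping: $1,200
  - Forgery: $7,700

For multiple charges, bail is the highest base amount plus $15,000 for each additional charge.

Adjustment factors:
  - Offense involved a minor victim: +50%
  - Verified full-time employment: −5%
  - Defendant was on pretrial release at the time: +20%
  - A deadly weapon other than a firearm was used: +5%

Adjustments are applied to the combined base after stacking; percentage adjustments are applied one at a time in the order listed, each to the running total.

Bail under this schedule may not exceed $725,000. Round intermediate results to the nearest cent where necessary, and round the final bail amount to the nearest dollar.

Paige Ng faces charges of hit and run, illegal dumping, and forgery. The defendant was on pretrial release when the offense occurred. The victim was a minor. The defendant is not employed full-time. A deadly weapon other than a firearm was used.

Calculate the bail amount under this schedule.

Base amounts from the schedule: hit and run $34,400; illegal dumping $1,200; forgery $7,700.
Stacking rule: highest base plus $15,000 per additional charge. Highest is hit and run at $34,400; 2 additional charges → +$30,000. Combined base = $64,400.
Offense involved a minor victim (+50%): $64,400 × 1.5 = $96,600.
Defendant was on pretrial release at the time (+20%): $96,600 × 1.2 = $115,920.
A deadly weapon other than a firearm was used (+5%): $115,920 × 1.05 = $121,716.
$121,716 is within the $725,000 maximum.

$121,716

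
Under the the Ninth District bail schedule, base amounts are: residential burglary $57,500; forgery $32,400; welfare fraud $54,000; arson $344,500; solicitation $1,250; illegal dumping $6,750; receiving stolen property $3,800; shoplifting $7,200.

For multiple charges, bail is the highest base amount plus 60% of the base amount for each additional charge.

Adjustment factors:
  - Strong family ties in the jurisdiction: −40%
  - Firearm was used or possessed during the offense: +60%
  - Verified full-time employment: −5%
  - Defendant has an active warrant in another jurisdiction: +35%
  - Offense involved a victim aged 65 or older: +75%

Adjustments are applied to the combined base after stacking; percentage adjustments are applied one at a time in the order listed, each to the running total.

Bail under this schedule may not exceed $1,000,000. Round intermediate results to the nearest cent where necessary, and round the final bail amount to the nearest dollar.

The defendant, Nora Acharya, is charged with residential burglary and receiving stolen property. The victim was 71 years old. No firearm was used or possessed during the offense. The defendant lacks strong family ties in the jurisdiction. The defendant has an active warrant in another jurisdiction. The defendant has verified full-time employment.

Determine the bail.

$134,169

Base amounts from the schedule: residential burglary $57,500; receiving stolen property $3,800.
Stacking rule: highest base plus 60% of each additional charge. Highest is residential burglary at $57,500. Additional: $3,800 × 60% = $2,280. Combined base = $57,500 + $2,280 = $59,780.
Verified full-time employment (−5%): $59,780 × 0.95 = $56,791.
Defendant has an active warrant in another jurisdiction (+35%): $56,791 × 1.35 = $76,667.85.
Offense involved a victim aged 65 or older (+75%): $76,667.85 × 1.75 = $134,168.74.
$134,168.74 is within the $1,000,000 maximum.
Rounded to the nearest dollar: $134,169.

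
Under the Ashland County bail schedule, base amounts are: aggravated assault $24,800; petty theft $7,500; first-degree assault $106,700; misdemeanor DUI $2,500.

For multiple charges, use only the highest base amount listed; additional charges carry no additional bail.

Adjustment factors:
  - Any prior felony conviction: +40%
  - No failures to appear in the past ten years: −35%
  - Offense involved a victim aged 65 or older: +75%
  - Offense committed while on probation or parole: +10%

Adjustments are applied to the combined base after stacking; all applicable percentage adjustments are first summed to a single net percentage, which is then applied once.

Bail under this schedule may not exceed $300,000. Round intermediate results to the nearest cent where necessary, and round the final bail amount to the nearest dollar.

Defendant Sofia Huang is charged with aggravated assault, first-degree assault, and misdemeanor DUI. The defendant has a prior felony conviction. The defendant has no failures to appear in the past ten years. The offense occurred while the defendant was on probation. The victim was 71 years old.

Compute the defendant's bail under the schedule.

$202,730

Base amounts from the schedule: aggravated assault $24,800; first-degree assault $106,700; misdemeanor DUI $2,500.
Stacking rule: use the highest base only. Highest is first-degree assault at $106,700. Combined base = $106,700.
Net percentage adjustment: +40% −35% +75% +10% = +90%. $106,700 × 1.9 = $202,730.
$202,730 is within the $300,000 maximum.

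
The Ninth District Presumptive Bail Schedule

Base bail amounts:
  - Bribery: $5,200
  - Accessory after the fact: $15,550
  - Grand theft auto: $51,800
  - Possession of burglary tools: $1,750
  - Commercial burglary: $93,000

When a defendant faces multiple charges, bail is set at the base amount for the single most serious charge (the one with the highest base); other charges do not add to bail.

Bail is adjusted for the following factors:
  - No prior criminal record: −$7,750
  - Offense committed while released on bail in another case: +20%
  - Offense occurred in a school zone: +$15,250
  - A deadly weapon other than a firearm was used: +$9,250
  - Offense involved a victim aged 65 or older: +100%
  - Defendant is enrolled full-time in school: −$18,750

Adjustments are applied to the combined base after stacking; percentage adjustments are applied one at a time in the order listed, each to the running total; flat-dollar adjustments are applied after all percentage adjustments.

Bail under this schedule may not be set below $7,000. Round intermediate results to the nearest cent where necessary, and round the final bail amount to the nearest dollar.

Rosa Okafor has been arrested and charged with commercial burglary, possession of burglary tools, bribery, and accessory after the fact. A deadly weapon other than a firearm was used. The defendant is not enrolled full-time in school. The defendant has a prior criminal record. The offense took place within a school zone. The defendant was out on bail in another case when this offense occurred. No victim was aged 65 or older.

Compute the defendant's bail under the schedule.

Base amounts from the schedule: commercial burglary $93,000; possession of burglary tools $1,750; bribery $5,200; accessory after the fact $15,550.
Stacking rule: use the highest base only. Highest is commercial burglary at $93,000. Combined base = $93,000.
Offense committed while released on bail in another case (+20%): $93,000 × 1.2 = $111,600.
Offense occurred in a school zone (+$15,250 flat): $111,600 + $15,250 = $126,850.
A deadly weapon other than a firearm was used (+$9,250 flat): $126,850 + $9,250 = $136,100.
$136,100 is at or above the $7,000 minimum.

$136,100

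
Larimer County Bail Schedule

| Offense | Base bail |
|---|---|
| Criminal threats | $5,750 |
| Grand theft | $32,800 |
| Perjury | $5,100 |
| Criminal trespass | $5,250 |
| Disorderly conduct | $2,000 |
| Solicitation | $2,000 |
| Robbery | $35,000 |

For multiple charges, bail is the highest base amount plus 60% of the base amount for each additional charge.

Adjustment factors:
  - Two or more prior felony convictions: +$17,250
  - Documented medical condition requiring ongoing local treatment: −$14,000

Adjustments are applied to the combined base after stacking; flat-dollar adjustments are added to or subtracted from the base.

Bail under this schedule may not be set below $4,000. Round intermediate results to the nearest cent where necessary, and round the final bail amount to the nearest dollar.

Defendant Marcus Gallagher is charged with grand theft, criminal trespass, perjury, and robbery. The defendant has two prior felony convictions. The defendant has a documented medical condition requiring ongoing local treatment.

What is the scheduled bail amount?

Base amounts from the schedule: grand theft $32,800; criminal trespass $5,250; perjury $5,100; robbery $35,000.
Stacking rule: highest base plus 60% of each additional charge. Highest is robbery at $35,000. Additional: $32,800 × 60% = $19,680; $5,250 × 60% = $3,150; $5,100 × 60% = $3,060. Combined base = $35,000 + $25,890 = $60,890.
Two or more prior felony convictions (+$17,250 flat): $60,890 + $17,250 = $78,140.
Documented medical condition requiring ongoing local treatment (−$14,000 flat): $78,140 − $14,000 = $64,140.
$64,140 is at or above the $4,000 minimum.

$64,140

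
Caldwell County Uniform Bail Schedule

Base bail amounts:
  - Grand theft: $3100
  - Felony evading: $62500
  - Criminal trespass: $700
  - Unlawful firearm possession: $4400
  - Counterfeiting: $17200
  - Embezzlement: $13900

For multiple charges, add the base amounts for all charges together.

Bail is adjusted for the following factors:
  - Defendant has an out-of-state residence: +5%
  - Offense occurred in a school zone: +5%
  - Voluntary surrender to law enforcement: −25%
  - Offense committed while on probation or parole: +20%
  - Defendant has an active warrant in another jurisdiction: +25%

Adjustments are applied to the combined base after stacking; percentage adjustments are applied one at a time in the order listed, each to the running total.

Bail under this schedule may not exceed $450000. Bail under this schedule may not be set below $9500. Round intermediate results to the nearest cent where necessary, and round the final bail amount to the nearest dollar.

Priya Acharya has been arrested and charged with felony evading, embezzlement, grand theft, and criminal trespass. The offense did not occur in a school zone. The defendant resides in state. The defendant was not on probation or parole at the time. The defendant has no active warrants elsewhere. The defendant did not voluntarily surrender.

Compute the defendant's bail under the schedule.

$80200

Base amounts from the schedule: felony evading $62500; embezzlement $13900; grand theft $3100; criminal trespass $700.
Stacking rule: sum of all bases. $62500 + $13900 + $3100 + $700 = $80200.
No adjustment factors apply to this defendant.
$80200 is within the $450000 maximum.
$80200 is at or above the $9500 minimum.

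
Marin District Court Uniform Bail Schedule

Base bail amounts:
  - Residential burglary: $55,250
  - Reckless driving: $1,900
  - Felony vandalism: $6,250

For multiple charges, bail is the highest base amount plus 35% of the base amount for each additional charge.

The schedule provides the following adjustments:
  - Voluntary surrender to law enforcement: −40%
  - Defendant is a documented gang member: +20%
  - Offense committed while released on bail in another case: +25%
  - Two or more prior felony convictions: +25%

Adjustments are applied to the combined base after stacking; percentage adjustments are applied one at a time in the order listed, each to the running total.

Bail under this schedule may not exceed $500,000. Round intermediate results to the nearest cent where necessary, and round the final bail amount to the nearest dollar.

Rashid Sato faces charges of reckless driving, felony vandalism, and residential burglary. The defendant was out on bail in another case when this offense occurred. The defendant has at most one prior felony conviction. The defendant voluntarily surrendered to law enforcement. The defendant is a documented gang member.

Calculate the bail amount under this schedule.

Base amounts from the schedule: reckless driving $1,900; felony vandalism $6,250; residential burglary $55,250.
Stacking rule: highest base plus 35% of each additional charge. Highest is residential burglary at $55,250. Additional: $1,900 × 35% = $665; $6,250 × 35% = $2,187.50. Combined base = $55,250 + $2,852.50 = $58,102.50.
Voluntary surrender to law enforcement (−40%): $58,102.50 × 0.6 = $34,861.50.
Defendant is a documented gang member (+20%): $34,861.50 × 1.2 = $41,833.80.
Offense committed while released on bail in another case (+25%): $41,833.80 × 1.25 = $52,292.25.
$52,292.25 is within the $500,000 maximum.
Rounded to the nearest dollar: $52,292.

$52,292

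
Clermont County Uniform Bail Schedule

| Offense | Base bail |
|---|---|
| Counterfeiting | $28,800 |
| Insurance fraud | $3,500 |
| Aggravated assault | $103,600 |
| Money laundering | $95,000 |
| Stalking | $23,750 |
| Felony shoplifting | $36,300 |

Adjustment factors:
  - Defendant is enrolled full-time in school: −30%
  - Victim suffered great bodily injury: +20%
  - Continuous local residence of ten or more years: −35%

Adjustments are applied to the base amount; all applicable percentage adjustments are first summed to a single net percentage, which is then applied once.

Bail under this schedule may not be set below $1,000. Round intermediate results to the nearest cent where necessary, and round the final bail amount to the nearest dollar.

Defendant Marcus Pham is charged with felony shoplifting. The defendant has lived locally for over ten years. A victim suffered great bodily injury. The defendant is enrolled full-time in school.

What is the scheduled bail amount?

Base amounts from the schedule: felony shoplifting $36,300.
Single charge. Combined base = $36,300.
Net percentage adjustment: −30% +20% −35% = −45%. $36,300 × 0.55 = $19,965.
$19,965 is at or above the $1,000 minimum.

$19,965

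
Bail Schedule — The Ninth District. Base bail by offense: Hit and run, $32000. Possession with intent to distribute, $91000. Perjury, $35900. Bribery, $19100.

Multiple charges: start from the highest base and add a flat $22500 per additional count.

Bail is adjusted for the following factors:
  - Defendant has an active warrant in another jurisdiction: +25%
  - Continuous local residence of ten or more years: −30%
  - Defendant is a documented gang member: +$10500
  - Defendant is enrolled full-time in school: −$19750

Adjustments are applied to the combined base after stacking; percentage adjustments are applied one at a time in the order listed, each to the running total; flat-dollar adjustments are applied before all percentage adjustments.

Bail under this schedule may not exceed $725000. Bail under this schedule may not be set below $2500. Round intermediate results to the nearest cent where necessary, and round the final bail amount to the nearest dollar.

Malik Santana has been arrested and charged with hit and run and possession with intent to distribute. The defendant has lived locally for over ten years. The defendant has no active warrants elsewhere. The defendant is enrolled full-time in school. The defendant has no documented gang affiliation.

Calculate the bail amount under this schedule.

Base amounts from the schedule: hit and run $32000; possession with intent to distribute $91000.
Stacking rule: highest base plus $22500 per additional charge. Highest is possession with intent to distribute at $91000; 1 additional charge → +$22500. Combined base = $113500.
Defendant is enrolled full-time in school (−$19750 flat): $113500 − $19750 = $93750.
Continuous local residence of ten or more years (−30%): $93750 × 0.7 = $65625.
$65625 is within the $725000 maximum.
$65625 is at or above the $2500 minimum.

$65625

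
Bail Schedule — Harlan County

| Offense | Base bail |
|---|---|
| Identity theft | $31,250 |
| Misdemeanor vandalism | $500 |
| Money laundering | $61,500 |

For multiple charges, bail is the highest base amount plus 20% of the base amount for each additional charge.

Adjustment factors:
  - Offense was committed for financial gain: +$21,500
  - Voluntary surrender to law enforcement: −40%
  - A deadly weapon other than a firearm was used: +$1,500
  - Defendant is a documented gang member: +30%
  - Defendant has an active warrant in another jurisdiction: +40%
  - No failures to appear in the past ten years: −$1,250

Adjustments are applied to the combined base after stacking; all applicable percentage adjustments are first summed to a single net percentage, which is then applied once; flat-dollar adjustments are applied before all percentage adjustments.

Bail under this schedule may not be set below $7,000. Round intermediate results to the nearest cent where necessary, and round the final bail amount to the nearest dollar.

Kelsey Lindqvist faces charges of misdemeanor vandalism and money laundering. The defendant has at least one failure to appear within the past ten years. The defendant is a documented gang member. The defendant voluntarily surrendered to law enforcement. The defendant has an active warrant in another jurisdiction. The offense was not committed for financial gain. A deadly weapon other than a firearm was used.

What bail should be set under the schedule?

Base amounts from the schedule: misdemeanor vandalism $500; money laundering $61,500.
Stacking rule: highest base plus 20% of each additional charge. Highest is money laundering at $61,500. Additional: $500 × 20% = $100. Combined base = $61,500 + $100 = $61,600.
A deadly weapon other than a firearm was used (+$1,500 flat): $61,600 + $1,500 = $63,100.
Net percentage adjustment: −40% +30% +40% = +30%. $63,100 × 1.3 = $82,030.
$82,030 is at or above the $7,000 minimum.

$82,030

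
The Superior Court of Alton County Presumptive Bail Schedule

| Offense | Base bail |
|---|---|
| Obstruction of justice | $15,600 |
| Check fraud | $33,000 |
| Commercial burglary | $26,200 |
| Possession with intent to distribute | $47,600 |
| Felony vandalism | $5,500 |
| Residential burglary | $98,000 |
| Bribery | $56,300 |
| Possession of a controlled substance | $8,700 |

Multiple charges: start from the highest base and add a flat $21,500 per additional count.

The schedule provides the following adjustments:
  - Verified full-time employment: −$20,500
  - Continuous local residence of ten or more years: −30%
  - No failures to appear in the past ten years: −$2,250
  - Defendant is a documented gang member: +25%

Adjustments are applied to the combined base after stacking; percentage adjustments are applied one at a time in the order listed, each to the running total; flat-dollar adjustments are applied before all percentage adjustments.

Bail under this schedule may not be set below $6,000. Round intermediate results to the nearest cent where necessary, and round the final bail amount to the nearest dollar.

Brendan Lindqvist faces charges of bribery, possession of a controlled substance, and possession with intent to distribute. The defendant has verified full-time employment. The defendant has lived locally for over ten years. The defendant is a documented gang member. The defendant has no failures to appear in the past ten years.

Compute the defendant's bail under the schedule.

$66,981

Base amounts from the schedule: bribery $56,300; possession of a controlled substance $8,700; possession with intent to distribute $47,600.
Stacking rule: highest base plus $21,500 per additional charge. Highest is bribery at $56,300; 2 additional charges → +$43,000. Combined base = $99,300.
Verified full-time employment (−$20,500 flat): $99,300 − $20,500 = $78,800.
No failures to appear in the past ten years (−$2,250 flat): $78,800 − $2,250 = $76,550.
Continuous local residence of ten or more years (−30%): $76,550 × 0.7 = $53,585.
Defendant is a documented gang member (+25%): $53,585 × 1.25 = $66,981.25.
$66,981.25 is at or above the $6,000 minimum.
Rounded to the nearest dollar: $66,981.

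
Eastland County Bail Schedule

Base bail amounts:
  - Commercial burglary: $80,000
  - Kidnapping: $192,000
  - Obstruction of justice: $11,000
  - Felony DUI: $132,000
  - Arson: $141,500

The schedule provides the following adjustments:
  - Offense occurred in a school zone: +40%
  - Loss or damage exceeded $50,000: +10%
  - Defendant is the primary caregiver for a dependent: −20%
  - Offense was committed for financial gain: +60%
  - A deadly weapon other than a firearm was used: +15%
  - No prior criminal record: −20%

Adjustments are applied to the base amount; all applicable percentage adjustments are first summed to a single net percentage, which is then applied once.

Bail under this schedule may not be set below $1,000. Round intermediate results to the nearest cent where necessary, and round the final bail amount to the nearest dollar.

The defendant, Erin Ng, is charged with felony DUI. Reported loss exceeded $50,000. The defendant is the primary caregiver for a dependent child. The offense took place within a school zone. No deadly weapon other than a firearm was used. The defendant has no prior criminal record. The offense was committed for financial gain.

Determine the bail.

Base amounts from the schedule: felony DUI $132,000.
Single charge. Combined base = $132,000.
Net percentage adjustment: +40% +10% −20% +60% −20% = +70%. $132,000 × 1.7 = $224,400.
$224,400 is at or above the $1,000 minimum.

$224,400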